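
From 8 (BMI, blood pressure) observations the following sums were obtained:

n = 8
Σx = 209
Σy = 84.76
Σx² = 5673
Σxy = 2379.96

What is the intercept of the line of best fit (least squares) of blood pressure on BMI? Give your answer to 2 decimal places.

-9.73

Sxx = Σx² − (Σx)²/n = 5673 − 5460.125 = 212.875
Sxy = Σxy − (Σx)(Σy)/n = 2379.96 − 2214.355 = 165.605
b = Sxy/Sxx = 165.605/212.875 = 0.777945
a = ȳ − b·x̄ = 10.595 − 0.777945·26.125 = -9.728808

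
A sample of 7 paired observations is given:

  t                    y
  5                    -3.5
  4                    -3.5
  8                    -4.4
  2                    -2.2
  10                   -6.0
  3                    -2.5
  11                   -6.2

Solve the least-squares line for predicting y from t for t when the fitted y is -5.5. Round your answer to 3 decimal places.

9.453

n = 7, Σx = 43, Σy = -28.3, Σxy = -206.8, Σx² = 339
Sxx = Σx² − (Σx)²/n = 339 − 264.142857 = 74.857143
Sxy = Σxy − (Σx)(Σy)/n = -206.8 − (-173.842857) = -32.957143
b = Sxy/Sxx = -32.957143/74.857143 = -0.440267
a = ȳ − b·x̄ = -4.042857 − (-0.440267)·6.142857 = -1.338359
Set a + b·x = -5.5: x = (-5.5 − (-1.338359)) / (-0.440267) = 9.452536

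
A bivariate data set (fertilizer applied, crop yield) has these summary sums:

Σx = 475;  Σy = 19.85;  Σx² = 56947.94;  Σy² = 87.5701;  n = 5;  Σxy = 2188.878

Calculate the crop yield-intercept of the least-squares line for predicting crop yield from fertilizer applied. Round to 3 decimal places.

Sxx = Σx² − (Σx)²/n = 56947.94 − 45125 = 11822.94
Sxy = Σxy − (Σx)(Σy)/n = 2188.878 − 1885.75 = 303.128
b = Sxy/Sxx = 303.128/11822.94 = 0.025639
a = ȳ − b·x̄ = 3.97 − 0.025639·95 = 1.534298

1.534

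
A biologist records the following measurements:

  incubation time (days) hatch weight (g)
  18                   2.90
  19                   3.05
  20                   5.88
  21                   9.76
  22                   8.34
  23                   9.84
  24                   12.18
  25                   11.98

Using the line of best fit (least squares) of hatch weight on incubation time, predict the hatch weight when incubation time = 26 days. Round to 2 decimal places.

14.40

n = 8, Σx = 172, Σy = 63.93, Σxy = 1434.33, Σx² = 3740
Sxx = Σx² − (Σx)²/n = 3740 − 3698 = 42
Sxy = Σxy − (Σx)(Σy)/n = 1434.33 − 1374.495 = 59.835
b = Sxy/Sxx = 59.835/42 = 1.424643
a = ȳ − b·x̄ = 7.99125 − 1.424643·21.5 = -22.638571
ŷ(26) = a + b·26 = -22.638571 + 1.424643·26 = 14.402143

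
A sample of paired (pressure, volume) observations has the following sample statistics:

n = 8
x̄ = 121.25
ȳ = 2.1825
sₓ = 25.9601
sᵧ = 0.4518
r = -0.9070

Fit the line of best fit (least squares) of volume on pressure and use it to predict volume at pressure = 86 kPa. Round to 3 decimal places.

b = r · sᵧ/sₓ = -0.907 · 0.4518/25.9601 = -0.015785
a = ȳ − b·x̄ = 2.1825 − (-0.015785)·121.25 = 4.096443
ŷ(86) = a + b·86 = 4.096443 + (-0.015785)·86 = 2.738925

2.739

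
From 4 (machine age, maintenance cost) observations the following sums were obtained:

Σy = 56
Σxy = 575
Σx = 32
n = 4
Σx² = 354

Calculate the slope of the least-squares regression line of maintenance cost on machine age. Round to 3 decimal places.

Sxx = Σx² − (Σx)²/n = 354 − 256 = 98
Sxy = Σxy − (Σx)(Σy)/n = 575 − 448 = 127
b = Sxy/Sxx = 127/98 = 1.295918

1.296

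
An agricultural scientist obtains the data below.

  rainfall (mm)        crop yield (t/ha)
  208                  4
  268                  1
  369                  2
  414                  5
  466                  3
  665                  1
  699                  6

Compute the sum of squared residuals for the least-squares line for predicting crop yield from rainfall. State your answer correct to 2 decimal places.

21.85

n = 7, Σx = 3089, Σy = 22, Σxy = 10165, Σx² = 1570627, Σy² = 92
Sxx = Σx² − (Σx)²/n = 1570627 − 1363131.571429 = 207495.428571
Sxy = Σxy − (Σx)(Σy)/n = 10165 − 9708.285714 = 456.714286
Syy = Σy² − (Σy)²/n = 92 − 69.142857 = 22.857143
b = Sxy/Sxx = 456.714286/207495.428571 = 0.002201
SSE = Syy − b·Sxy = 22.857143 − 0.002201·456.714286 = 21.851878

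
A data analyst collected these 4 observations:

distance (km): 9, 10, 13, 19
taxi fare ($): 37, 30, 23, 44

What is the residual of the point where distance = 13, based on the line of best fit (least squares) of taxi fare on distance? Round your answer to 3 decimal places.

-10.745

n = 4, Σx = 51, Σy = 134, Σxy = 1768, Σx² = 711
Sxx = Σx² − (Σx)²/n = 711 − 650.25 = 60.75
Sxy = Σxy − (Σx)(Σy)/n = 1768 − 1708.5 = 59.5
b = Sxy/Sxx = 59.5/60.75 = 0.979424
a = ȳ − b·x̄ = 33.5 − 0.979424·12.75 = 21.012346
ŷ(13) = 21.012346 + 0.979424·13 = 33.744856
residual = y − ŷ = 23 − 33.744856 = -10.744856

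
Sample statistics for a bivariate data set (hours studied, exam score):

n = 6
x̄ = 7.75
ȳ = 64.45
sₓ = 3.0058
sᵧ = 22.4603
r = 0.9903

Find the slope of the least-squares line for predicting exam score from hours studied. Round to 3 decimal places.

b = r · sᵧ/sₓ = 0.9903 · 22.4603/3.0058 = 7.399839

7.400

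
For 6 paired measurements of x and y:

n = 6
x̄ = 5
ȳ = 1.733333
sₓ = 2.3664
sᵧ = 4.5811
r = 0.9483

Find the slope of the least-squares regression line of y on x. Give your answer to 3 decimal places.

1.836

b = r · sᵧ/sₓ = 0.9483 · 4.5811/2.3664 = 1.835808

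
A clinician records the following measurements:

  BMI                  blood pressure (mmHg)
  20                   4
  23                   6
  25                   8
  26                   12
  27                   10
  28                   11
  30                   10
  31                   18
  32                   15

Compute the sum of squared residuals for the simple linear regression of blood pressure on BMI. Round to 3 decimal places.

n = 9, Σx = 242, Σy = 94, Σxy = 2646, Σx² = 6628, Σy² = 1130
Sxx = Σx² − (Σx)²/n = 6628 − 6507.111111 = 120.888889
Sxy = Σxy − (Σx)(Σy)/n = 2646 − 2527.555556 = 118.444444
Syy = Σy² − (Σy)²/n = 1130 − 981.777778 = 148.222222
b = Sxy/Sxx = 118.444444/120.888889 = 0.979779
SSE = Syy − b·Sxy = 148.222222 − 0.979779·118.444444 = 32.172794

32.173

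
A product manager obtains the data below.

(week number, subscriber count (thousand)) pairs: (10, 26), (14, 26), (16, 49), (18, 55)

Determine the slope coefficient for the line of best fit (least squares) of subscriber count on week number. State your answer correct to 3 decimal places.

3.886

n = 4, Σx = 58, Σy = 156, Σxy = 2398, Σx² = 876
Sxx = Σx² − (Σx)²/n = 876 − 841 = 35
Sxy = Σxy − (Σx)(Σy)/n = 2398 − 2262 = 136
b = Sxy/Sxx = 136/35 = 3.885714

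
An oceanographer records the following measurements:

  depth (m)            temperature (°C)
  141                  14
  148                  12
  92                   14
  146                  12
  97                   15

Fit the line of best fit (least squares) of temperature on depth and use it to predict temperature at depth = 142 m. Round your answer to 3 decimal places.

n = 5, Σx = 624, Σy = 67, Σxy = 8245, Σx² = 80974
Sxx = Σx² − (Σx)²/n = 80974 − 77875.2 = 3098.8
Sxy = Σxy − (Σx)(Σy)/n = 8245 − 8361.6 = -116.6
b = Sxy/Sxx = -116.6/3098.8 = -0.037627
a = ȳ − b·x̄ = 13.4 − (-0.037627)·124.8 = 18.095908
ŷ(142) = a + b·142 = 18.095908 + (-0.037627)·142 = 12.752808

12.753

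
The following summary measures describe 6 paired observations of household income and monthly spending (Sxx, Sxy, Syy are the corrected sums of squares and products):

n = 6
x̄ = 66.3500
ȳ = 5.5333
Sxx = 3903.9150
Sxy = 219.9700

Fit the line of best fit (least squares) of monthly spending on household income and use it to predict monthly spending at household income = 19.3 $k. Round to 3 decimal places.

b = Sxy/Sxx = 219.97/3903.915 = 0.056346
a = ȳ − b·x̄ = 5.5333 − 0.056346·66.35 = 1.794743
ŷ(19.3) = a + b·19.3 = 1.794743 + 0.056346·19.3 = 2.882221

2.882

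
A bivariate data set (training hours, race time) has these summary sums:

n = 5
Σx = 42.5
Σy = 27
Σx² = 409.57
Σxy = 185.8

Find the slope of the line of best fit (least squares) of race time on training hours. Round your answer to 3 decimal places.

Sxx = Σx² − (Σx)²/n = 409.57 − 361.25 = 48.32
Sxy = Σxy − (Σx)(Σy)/n = 185.8 − 229.5 = -43.7
b = Sxy/Sxx = -43.7/48.32 = -0.904387

-0.904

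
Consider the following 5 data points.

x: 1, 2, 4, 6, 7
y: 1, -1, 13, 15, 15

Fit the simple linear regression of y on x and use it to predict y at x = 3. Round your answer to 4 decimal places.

5.7538

n = 5, Σx = 20, Σy = 43, Σxy = 246, Σx² = 106
Sxx = Σx² − (Σx)²/n = 106 − 80 = 26
Sxy = Σxy − (Σx)(Σy)/n = 246 − 172 = 74
b = Sxy/Sxx = 74/26 = 2.846154
a = ȳ − b·x̄ = 8.6 − 2.846154·4 = -2.784615
ŷ(3) = a + b·3 = -2.784615 + 2.846154·3 = 5.753846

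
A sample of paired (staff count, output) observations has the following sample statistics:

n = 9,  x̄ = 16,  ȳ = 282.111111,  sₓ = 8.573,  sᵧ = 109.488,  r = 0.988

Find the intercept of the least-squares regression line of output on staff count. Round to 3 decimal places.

80.223

b = r · sᵧ/sₓ = 0.988 · 109.488/8.573 = 12.618003
a = ȳ − b·x̄ = 282.111111 − 12.618003·16 = 80.223055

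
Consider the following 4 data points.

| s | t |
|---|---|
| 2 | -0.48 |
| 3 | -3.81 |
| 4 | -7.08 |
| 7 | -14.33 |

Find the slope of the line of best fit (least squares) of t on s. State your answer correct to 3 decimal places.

n = 4, Σx = 16, Σy = -25.7, Σxy = -141.02, Σx² = 78
Sxx = Σx² − (Σx)²/n = 78 − 64 = 14
Sxy = Σxy − (Σx)(Σy)/n = -141.02 − (-102.8) = -38.22
b = Sxy/Sxx = -38.22/14 = -2.73

-2.730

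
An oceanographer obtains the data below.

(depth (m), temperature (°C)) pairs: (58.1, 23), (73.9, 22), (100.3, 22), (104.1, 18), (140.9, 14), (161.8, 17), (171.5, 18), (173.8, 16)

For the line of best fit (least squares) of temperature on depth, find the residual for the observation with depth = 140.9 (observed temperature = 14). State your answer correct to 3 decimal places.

n = 8, Σx = 984.4, Σy = 150, Σxy = 17633.5, Σx² = 135384.46
Sxx = Σx² − (Σx)²/n = 135384.46 − 121130.42 = 14254.04
Sxy = Σxy − (Σx)(Σy)/n = 17633.5 − 18457.5 = -824
b = Sxy/Sxx = -824/14254.04 = -0.057808
a = ȳ − b·x̄ = 18.75 − (-0.057808)·123.05 = 25.863296
ŷ(140.9) = 25.863296 + (-0.057808)·140.9 = 17.718124
residual = y − ŷ = 14 − 17.718124 = -3.718124

-3.718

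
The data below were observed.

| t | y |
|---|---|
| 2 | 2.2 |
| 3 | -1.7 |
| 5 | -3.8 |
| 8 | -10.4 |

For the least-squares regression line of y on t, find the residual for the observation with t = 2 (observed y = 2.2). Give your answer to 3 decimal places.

0.714

n = 4, Σx = 18, Σy = -13.7, Σxy = -102.9, Σx² = 102
Sxx = Σx² − (Σx)²/n = 102 − 81 = 21
Sxy = Σxy − (Σx)(Σy)/n = -102.9 − (-61.65) = -41.25
b = Sxy/Sxx = -41.25/21 = -1.964286
a = ȳ − b·x̄ = -3.425 − (-1.964286)·4.5 = 5.414286
ŷ(2) = 5.414286 + (-1.964286)·2 = 1.485714
residual = y − ŷ = 2.2 − 1.485714 = 0.714286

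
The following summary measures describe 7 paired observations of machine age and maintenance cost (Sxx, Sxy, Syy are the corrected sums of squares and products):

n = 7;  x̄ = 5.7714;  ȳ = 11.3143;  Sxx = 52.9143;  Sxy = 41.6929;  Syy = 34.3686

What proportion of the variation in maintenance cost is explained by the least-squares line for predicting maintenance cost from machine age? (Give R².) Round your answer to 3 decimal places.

R² = Sxy²/(Sxx·Syy) = (41.6929)²/(52.9143·34.3686) = 0.955849

0.956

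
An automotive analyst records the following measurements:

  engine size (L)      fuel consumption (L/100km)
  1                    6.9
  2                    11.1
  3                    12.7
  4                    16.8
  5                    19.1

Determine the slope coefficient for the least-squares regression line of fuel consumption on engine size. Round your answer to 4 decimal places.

3.0100

n = 5, Σx = 15, Σy = 66.6, Σxy = 229.9, Σx² = 55
Sxx = Σx² − (Σx)²/n = 55 − 45 = 10
Sxy = Σxy − (Σx)(Σy)/n = 229.9 − 199.8 = 30.1
b = Sxy/Sxx = 30.1/10 = 3.01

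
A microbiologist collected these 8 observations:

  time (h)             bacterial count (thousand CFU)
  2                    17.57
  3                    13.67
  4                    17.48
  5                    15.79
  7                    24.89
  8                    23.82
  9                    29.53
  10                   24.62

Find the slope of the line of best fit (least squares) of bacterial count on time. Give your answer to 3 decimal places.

n = 8, Σx = 48, Σy = 167.37, Σxy = 1101.78, Σx² = 348
Sxx = Σx² − (Σx)²/n = 348 − 288 = 60
Sxy = Σxy − (Σx)(Σy)/n = 1101.78 − 1004.22 = 97.56
b = Sxy/Sxx = 97.56/60 = 1.626

1.626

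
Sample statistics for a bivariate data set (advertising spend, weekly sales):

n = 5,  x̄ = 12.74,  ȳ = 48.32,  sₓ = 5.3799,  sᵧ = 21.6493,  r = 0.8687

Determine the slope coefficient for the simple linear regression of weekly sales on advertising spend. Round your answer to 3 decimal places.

3.496

b = r · sᵧ/sₓ = 0.8687 · 21.6493/5.3799 = 3.495743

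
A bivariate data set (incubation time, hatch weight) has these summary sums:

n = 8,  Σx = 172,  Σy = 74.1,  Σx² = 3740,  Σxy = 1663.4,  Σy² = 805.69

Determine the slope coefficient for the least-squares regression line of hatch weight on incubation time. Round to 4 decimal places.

Sxx = Σx² − (Σx)²/n = 3740 − 3698 = 42
Sxy = Σxy − (Σx)(Σy)/n = 1663.4 − 1593.15 = 70.25
b = Sxy/Sxx = 70.25/42 = 1.672619

1.6726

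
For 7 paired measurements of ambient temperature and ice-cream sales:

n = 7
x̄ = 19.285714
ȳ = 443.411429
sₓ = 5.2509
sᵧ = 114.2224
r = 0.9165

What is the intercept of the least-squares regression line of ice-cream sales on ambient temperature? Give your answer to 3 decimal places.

58.921

b = r · sᵧ/sₓ = 0.9165 · 114.2224/5.2509 = 19.936550
a = ȳ − b·x̄ = 443.411429 − 19.936550·19.285714 = 58.920830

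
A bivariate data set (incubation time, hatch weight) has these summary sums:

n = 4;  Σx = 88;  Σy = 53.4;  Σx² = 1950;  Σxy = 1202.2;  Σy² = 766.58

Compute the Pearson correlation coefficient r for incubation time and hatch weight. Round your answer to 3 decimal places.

Sxx = Σx² − (Σx)²/n = 1950 − 1936 = 14
Sxy = Σxy − (Σx)(Σy)/n = 1202.2 − 1174.8 = 27.4
Syy = Σy² − (Σy)²/n = 766.58 − 712.89 = 53.69
r = Sxy/√(Sxx·Syy) = 27.4/√(751.66) = 27.4/27.416418 = 0.999401

0.999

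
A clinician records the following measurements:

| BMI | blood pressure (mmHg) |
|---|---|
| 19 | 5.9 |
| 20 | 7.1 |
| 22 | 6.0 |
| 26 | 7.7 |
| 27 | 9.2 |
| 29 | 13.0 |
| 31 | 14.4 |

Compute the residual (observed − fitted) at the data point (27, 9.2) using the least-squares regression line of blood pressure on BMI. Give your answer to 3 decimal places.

n = 7, Σx = 174, Σy = 63.3, Σxy = 1658.1, Σx² = 4452
Sxx = Σx² − (Σx)²/n = 4452 − 4325.142857 = 126.857143
Sxy = Σxy − (Σx)(Σy)/n = 1658.1 − 1573.457143 = 84.642857
b = Sxy/Sxx = 84.642857/126.857143 = 0.667230
a = ȳ − b·x̄ = 9.042857 − 0.667230·24.857143 = -7.542568
ŷ(27) = -7.542568 + 0.667230·27 = 10.472635
residual = y − ŷ = 9.2 − 10.472635 = -1.272635

-1.273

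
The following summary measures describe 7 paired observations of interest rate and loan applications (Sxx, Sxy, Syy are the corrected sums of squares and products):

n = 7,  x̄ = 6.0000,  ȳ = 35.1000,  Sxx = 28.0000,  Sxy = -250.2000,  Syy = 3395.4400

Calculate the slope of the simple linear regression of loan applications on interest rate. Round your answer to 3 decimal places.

-8.936

b = Sxy/Sxx = -250.2/28 = -8.935714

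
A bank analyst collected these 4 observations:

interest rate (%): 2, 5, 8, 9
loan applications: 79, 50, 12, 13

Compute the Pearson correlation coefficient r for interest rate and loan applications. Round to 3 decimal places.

-0.990

n = 4, Σx = 24, Σy = 154, Σxy = 621, Σx² = 174, Σy² = 9054
Sxx = Σx² − (Σx)²/n = 174 − 144 = 30
Sxy = Σxy − (Σx)(Σy)/n = 621 − 924 = -303
Syy = Σy² − (Σy)²/n = 9054 − 5929 = 3125
r = Sxy/√(Sxx·Syy) = -303/√(93750) = -303/306.186218 = -0.989594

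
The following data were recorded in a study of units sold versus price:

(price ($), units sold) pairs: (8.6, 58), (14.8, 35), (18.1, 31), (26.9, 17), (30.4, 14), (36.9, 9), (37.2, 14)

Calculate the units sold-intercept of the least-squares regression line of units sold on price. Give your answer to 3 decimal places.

61.418

n = 7, Σx = 172.9, Σy = 178, Σxy = 3313.7, Σx² = 5013.83
Sxx = Σx² − (Σx)²/n = 5013.83 − 4270.63 = 743.2
Sxy = Σxy − (Σx)(Σy)/n = 3313.7 − 4396.6 = -1082.9
b = Sxy/Sxx = -1082.9/743.2 = -1.457078
a = ȳ − b·x̄ = 25.428571 − (-1.457078)·24.7 = 61.418386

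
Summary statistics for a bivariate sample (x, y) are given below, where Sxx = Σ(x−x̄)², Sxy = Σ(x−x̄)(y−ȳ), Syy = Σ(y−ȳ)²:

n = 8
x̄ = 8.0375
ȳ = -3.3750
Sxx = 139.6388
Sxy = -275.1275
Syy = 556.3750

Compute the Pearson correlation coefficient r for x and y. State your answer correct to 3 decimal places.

-0.987

r = Sxy/√(Sxx·Syy) = -275.1275/√(77691.53735) = -275.1275/278.732017 = -0.987068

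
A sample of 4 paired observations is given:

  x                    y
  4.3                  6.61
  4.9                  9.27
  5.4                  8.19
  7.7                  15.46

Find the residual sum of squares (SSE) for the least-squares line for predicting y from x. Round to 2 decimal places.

n = 4, Σx = 22.3, Σy = 39.53, Σxy = 237.114, Σx² = 130.95, Σy² = 435.7127
Sxx = Σx² − (Σx)²/n = 130.95 − 124.3225 = 6.6275
Sxy = Σxy − (Σx)(Σy)/n = 237.114 − 220.37975 = 16.73425
Syy = Σy² − (Σy)²/n = 435.7127 − 390.655225 = 45.057475
b = Sxy/Sxx = 16.73425/6.6275 = 2.524972
SSE = Syy − b·Sxy = 45.057475 − 2.524972·16.73425 = 2.803967

2.80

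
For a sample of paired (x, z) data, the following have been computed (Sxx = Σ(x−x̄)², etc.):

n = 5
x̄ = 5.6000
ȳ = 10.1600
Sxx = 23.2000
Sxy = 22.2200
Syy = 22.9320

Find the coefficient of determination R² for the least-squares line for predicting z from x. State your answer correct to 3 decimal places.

0.928

R² = Sxy²/(Sxx·Syy) = (22.22)²/(23.2·22.932) = 0.928022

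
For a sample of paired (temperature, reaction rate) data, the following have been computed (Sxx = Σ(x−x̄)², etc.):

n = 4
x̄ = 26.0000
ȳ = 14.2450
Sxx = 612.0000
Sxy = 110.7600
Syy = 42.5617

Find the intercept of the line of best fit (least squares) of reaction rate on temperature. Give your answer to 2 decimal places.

9.54

b = Sxy/Sxx = 110.76/612 = 0.180980
a = ȳ − b·x̄ = 14.245 − 0.180980·26 = 9.539510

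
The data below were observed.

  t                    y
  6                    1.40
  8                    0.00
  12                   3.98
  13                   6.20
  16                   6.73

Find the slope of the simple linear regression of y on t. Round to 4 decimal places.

0.6723

n = 5, Σx = 55, Σy = 18.31, Σxy = 244.44, Σx² = 669
Sxx = Σx² − (Σx)²/n = 669 − 605 = 64
Sxy = Σxy − (Σx)(Σy)/n = 244.44 − 201.41 = 43.03
b = Sxy/Sxx = 43.03/64 = 0.672344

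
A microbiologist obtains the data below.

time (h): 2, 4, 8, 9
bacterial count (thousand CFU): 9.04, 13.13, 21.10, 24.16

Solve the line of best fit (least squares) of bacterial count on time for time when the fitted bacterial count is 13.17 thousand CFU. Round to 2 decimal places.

n = 4, Σx = 23, Σy = 67.43, Σxy = 456.84, Σx² = 165
Sxx = Σx² − (Σx)²/n = 165 − 132.25 = 32.75
Sxy = Σxy − (Σx)(Σy)/n = 456.84 − 387.7225 = 69.1175
b = Sxy/Sxx = 69.1175/32.75 = 2.110458
a = ȳ − b·x̄ = 16.8575 − 2.110458·5.75 = 4.722366
Set a + b·x = 13.17: x = (13.17 − 4.722366) / 2.110458 = 4.002749

4.00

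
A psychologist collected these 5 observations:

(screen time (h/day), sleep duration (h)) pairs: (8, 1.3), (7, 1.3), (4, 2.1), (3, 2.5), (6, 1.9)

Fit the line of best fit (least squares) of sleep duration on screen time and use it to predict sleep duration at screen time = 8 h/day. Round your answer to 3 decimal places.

n = 5, Σx = 28, Σy = 9.1, Σxy = 46.8, Σx² = 174
Sxx = Σx² − (Σx)²/n = 174 − 156.8 = 17.2
Sxy = Σxy − (Σx)(Σy)/n = 46.8 − 50.96 = -4.16
b = Sxy/Sxx = -4.16/17.2 = -0.241860
a = ȳ − b·x̄ = 1.82 − (-0.241860)·5.6 = 3.174419
ŷ(8) = a + b·8 = 3.174419 + (-0.241860)·8 = 1.239535

1.240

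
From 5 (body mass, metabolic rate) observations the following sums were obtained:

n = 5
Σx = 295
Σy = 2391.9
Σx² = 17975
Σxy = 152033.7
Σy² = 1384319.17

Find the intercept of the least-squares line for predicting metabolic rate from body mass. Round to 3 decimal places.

Sxx = Σx² − (Σx)²/n = 17975 − 17405 = 570
Sxy = Σxy − (Σx)(Σy)/n = 152033.7 − 141122.1 = 10911.6
b = Sxy/Sxx = 10911.6/570 = 19.143158
a = ȳ − b·x̄ = 478.38 − 19.143158·59 = -651.066316

-651.066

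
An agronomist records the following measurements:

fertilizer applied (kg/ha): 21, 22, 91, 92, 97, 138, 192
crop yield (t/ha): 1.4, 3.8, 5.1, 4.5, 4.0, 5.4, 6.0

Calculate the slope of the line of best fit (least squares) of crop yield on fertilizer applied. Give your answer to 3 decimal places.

0.021

n = 7, Σx = 653, Σy = 30.2, Σxy = 3276.3, Σx² = 82987
Sxx = Σx² − (Σx)²/n = 82987 − 60915.571429 = 22071.428571
Sxy = Σxy − (Σx)(Σy)/n = 3276.3 − 2817.228571 = 459.071429
b = Sxy/Sxx = 459.071429/22071.428571 = 0.020799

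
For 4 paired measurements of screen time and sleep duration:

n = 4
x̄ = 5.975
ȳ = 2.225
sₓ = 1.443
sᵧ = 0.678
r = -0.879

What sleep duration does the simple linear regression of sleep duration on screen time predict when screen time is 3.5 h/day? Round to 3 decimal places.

3.247

b = r · sᵧ/sₓ = -0.879 · 0.678/1.443 = -0.413002
a = ȳ − b·x̄ = 2.225 − (-0.413002)·5.975 = 4.692687
ŷ(3.5) = a + b·3.5 = 4.692687 + (-0.413002)·3.5 = 3.247180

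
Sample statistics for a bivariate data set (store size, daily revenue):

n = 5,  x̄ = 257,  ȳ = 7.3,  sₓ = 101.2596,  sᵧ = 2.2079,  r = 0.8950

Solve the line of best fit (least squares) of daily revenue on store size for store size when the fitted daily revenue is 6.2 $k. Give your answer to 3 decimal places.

200.633

b = r · sᵧ/sₓ = 0.895 · 2.2079/101.2596 = 0.019515
a = ȳ − b·x̄ = 7.3 − 0.019515·257 = 2.284672
Set a + b·x = 6.2: x = (6.2 − 2.284672) / 0.019515 = 200.632801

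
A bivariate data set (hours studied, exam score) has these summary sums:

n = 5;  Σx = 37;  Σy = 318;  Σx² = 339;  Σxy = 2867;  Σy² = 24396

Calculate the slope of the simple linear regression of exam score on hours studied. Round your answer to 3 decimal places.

Sxx = Σx² − (Σx)²/n = 339 − 273.8 = 65.2
Sxy = Σxy − (Σx)(Σy)/n = 2867 − 2353.2 = 513.8
b = Sxy/Sxx = 513.8/65.2 = 7.880368

7.880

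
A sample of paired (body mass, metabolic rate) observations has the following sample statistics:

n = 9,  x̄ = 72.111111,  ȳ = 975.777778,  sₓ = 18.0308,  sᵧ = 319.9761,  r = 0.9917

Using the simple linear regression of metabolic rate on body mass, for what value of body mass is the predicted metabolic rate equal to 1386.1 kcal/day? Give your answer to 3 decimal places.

95.426

b = r · sᵧ/sₓ = 0.9917 · 319.9761/18.0308 = 17.598792
a = ȳ − b·x̄ = 975.777778 − 17.598792·72.111111 = -293.290664
Set a + b·x = 1386.1: x = (1386.1 − (-293.290664)) / 17.598792 = 95.426474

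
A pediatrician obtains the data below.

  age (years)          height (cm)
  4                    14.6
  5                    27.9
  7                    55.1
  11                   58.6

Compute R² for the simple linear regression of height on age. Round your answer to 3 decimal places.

0.772

n = 4, Σx = 27, Σy = 156.2, Σxy = 1228.2, Σx² = 211, Σy² = 7461.54
Sxx = Σx² − (Σx)²/n = 211 − 182.25 = 28.75
Sxy = Σxy − (Σx)(Σy)/n = 1228.2 − 1054.35 = 173.85
Syy = Σy² − (Σy)²/n = 7461.54 − 6099.61 = 1361.93
R² = Sxy²/(Sxx·Syy) = (173.85)²/(28.75·1361.93) = 0.771892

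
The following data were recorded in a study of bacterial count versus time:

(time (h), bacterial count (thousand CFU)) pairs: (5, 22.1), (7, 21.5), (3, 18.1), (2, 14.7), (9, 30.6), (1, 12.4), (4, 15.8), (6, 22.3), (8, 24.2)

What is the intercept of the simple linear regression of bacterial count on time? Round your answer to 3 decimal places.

n = 9, Σx = 45, Σy = 181.7, Σxy = 1023.1, Σx² = 285
Sxx = Σx² − (Σx)²/n = 285 − 225 = 60
Sxy = Σxy − (Σx)(Σy)/n = 1023.1 − 908.5 = 114.6
b = Sxy/Sxx = 114.6/60 = 1.91
a = ȳ − b·x̄ = 20.188889 − 1.91·5 = 10.638889

10.639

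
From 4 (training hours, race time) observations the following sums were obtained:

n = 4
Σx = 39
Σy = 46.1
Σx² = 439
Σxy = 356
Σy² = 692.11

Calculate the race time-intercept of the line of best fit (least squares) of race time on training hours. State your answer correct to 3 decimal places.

27.038

Sxx = Σx² − (Σx)²/n = 439 − 380.25 = 58.75
Sxy = Σxy − (Σx)(Σy)/n = 356 − 449.475 = -93.475
b = Sxy/Sxx = -93.475/58.75 = -1.591064
a = ȳ − b·x̄ = 11.525 − (-1.591064)·9.75 = 27.037872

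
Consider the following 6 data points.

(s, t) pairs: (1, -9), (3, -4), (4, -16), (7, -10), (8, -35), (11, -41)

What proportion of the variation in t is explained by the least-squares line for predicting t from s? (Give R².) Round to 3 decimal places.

0.706

n = 6, Σx = 34, Σy = -115, Σxy = -886, Σx² = 260, Σy² = 3359
Sxx = Σx² − (Σx)²/n = 260 − 192.666667 = 67.333333
Sxy = Σxy − (Σx)(Σy)/n = -886 − (-651.666667) = -234.333333
Syy = Σy² − (Σy)²/n = 3359 − 2204.166667 = 1154.833333
R² = Sxy²/(Sxx·Syy) = (-234.333333)²/(67.333333·1154.833333) = 0.706185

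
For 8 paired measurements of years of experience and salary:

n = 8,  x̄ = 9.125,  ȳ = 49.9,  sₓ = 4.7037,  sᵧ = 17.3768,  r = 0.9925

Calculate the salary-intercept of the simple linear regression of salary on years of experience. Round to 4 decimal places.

b = r · sᵧ/sₓ = 0.9925 · 17.3768/4.7037 = 3.666576
a = ȳ − b·x̄ = 49.9 − 3.666576·9.125 = 16.442493

16.4425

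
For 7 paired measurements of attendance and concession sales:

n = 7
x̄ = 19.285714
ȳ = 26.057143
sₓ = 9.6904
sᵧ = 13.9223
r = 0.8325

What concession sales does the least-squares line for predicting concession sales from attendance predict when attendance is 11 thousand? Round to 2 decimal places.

b = r · sᵧ/sₓ = 0.8325 · 13.9223/9.6904 = 1.196062
a = ȳ − b·x̄ = 26.057143 − 1.196062·19.285714 = 2.990242
ŷ(11) = a + b·11 = 2.990242 + 1.196062·11 = 16.146919

16.15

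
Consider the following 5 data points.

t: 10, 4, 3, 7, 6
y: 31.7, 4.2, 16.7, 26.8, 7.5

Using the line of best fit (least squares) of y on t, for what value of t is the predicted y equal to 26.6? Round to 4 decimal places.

n = 5, Σx = 30, Σy = 86.9, Σxy = 616.5, Σx² = 210
Sxx = Σx² − (Σx)²/n = 210 − 180 = 30
Sxy = Σxy − (Σx)(Σy)/n = 616.5 − 521.4 = 95.1
b = Sxy/Sxx = 95.1/30 = 3.17
a = ȳ − b·x̄ = 17.38 − 3.17·6 = -1.64
Set a + b·x = 26.6: x = (26.6 − (-1.64)) / 3.17 = 8.908517

8.9085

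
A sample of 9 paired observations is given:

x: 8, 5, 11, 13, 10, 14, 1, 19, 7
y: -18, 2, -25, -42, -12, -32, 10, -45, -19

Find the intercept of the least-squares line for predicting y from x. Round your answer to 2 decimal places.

n = 9, Σx = 88, Σy = -181, Σxy = -2501, Σx² = 1086
Sxx = Σx² − (Σx)²/n = 1086 − 860.444444 = 225.555556
Sxy = Σxy − (Σx)(Σy)/n = -2501 − (-1769.777778) = -731.222222
b = Sxy/Sxx = -731.222222/225.555556 = -3.241872
a = ȳ − b·x̄ = -20.111111 − (-3.241872)·9.777778 = 11.587192

11.59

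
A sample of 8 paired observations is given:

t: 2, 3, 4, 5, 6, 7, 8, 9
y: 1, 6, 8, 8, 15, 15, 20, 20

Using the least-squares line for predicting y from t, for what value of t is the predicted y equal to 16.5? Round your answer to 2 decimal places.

7.27

n = 8, Σx = 44, Σy = 93, Σxy = 627, Σx² = 284
Sxx = Σx² − (Σx)²/n = 284 − 242 = 42
Sxy = Σxy − (Σx)(Σy)/n = 627 − 511.5 = 115.5
b = Sxy/Sxx = 115.5/42 = 2.75
a = ȳ − b·x̄ = 11.625 − 2.75·5.5 = -3.5
Set a + b·x = 16.5: x = (16.5 − (-3.5)) / 2.75 = 7.272727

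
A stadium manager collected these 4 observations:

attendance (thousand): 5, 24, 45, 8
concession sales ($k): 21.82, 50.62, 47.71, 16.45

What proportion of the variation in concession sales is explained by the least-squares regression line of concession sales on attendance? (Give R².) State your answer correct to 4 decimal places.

n = 4, Σx = 82, Σy = 136.6, Σxy = 3602.53, Σx² = 2690, Σy² = 5585.3434
Sxx = Σx² − (Σx)²/n = 2690 − 1681 = 1009
Sxy = Σxy − (Σx)(Σy)/n = 3602.53 − 2800.3 = 802.23
Syy = Σy² − (Σy)²/n = 5585.3434 − 4664.89 = 920.4534
R² = Sxy²/(Sxx·Syy) = (802.23)²/(1009·920.4534) = 0.692955

0.6930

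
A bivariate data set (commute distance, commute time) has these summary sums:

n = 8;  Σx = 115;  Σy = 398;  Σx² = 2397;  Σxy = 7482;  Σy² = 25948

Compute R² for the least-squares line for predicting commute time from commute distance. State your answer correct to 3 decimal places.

Sxx = Σx² − (Σx)²/n = 2397 − 1653.125 = 743.875
Sxy = Σxy − (Σx)(Σy)/n = 7482 − 5721.25 = 1760.75
Syy = Σy² − (Σy)²/n = 25948 − 19800.5 = 6147.5
R² = Sxy²/(Sxx·Syy) = (1760.75)²/(743.875·6147.5) = 0.677949

0.678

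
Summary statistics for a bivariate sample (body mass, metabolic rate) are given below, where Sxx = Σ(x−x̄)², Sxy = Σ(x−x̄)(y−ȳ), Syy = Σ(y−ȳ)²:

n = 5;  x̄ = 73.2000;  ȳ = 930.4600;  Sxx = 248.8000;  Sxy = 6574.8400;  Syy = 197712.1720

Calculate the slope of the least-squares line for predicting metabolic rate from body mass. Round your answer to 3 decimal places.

26.426

b = Sxy/Sxx = 6574.84/248.8 = 26.426206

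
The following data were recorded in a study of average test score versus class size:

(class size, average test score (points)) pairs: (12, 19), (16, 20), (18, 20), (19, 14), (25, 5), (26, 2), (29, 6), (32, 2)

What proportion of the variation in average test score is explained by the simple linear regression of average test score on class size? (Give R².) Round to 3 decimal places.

n = 8, Σx = 177, Σy = 88, Σxy = 1589, Σx² = 4251, Σy² = 1426
Sxx = Σx² − (Σx)²/n = 4251 − 3916.125 = 334.875
Sxy = Σxy − (Σx)(Σy)/n = 1589 − 1947 = -358
Syy = Σy² − (Σy)²/n = 1426 − 968 = 458
R² = Sxy²/(Sxx·Syy) = (-358)²/(334.875·458) = 0.835637

0.836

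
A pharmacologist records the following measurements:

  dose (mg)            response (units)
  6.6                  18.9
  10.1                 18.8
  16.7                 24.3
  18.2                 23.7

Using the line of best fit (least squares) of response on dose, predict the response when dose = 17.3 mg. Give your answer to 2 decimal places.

23.68

n = 4, Σx = 51.6, Σy = 85.7, Σxy = 1151.77, Σx² = 755.7
Sxx = Σx² − (Σx)²/n = 755.7 − 665.64 = 90.06
Sxy = Σxy − (Σx)(Σy)/n = 1151.77 − 1105.53 = 46.24
b = Sxy/Sxx = 46.24/90.06 = 0.513435
a = ȳ − b·x̄ = 21.425 − 0.513435·12.9 = 14.801682
ŷ(17.3) = a + b·17.3 = 14.801682 + 0.513435·17.3 = 23.684116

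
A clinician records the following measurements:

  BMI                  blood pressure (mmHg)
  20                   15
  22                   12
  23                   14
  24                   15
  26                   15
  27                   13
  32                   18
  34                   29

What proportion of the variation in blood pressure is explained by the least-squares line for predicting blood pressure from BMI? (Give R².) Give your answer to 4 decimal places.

n = 8, Σx = 208, Σy = 131, Σxy = 3549, Σx² = 5574, Σy² = 2349
Sxx = Σx² − (Σx)²/n = 5574 − 5408 = 166
Sxy = Σxy − (Σx)(Σy)/n = 3549 − 3406 = 143
Syy = Σy² − (Σy)²/n = 2349 − 2145.125 = 203.875
R² = Sxy²/(Sxx·Syy) = (143)²/(166·203.875) = 0.604227

0.6042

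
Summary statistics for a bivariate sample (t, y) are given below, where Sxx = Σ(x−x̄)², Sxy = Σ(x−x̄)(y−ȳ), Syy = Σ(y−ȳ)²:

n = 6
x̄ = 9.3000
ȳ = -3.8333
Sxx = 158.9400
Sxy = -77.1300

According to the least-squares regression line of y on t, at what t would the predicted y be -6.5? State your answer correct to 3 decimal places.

b = Sxy/Sxx = -77.13/158.94 = -0.485277
a = ȳ − b·x̄ = -3.8333 − (-0.485277)·9.3 = 0.679780
Set a + b·x = -6.5: x = (-6.5 − 0.679780) / (-0.485277) = 14.795207

14.795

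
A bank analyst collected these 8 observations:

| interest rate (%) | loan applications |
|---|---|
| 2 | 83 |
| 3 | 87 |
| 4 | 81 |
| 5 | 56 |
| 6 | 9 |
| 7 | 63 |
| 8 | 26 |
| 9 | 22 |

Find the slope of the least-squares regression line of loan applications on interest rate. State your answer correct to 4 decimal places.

n = 8, Σx = 44, Σy = 427, Σxy = 1932, Σx² = 284
Sxx = Σx² − (Σx)²/n = 284 − 242 = 42
Sxy = Σxy − (Σx)(Σy)/n = 1932 − 2348.5 = -416.5
b = Sxy/Sxx = -416.5/42 = -9.916667

-9.9167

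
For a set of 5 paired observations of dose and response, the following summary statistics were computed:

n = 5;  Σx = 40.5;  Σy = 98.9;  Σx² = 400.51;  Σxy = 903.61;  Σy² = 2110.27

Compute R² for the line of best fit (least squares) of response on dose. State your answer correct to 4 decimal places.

Sxx = Σx² − (Σx)²/n = 400.51 − 328.05 = 72.46
Sxy = Σxy − (Σx)(Σy)/n = 903.61 − 801.09 = 102.52
Syy = Σy² − (Σy)²/n = 2110.27 − 1956.242 = 154.028
R² = Sxy²/(Sxx·Syy) = (102.52)²/(72.46·154.028) = 0.941714

0.9417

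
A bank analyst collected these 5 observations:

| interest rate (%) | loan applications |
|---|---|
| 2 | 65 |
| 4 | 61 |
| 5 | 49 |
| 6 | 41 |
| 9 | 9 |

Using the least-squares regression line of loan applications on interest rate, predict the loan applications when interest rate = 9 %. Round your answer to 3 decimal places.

13.239

n = 5, Σx = 26, Σy = 225, Σxy = 946, Σx² = 162
Sxx = Σx² − (Σx)²/n = 162 − 135.2 = 26.8
Sxy = Σxy − (Σx)(Σy)/n = 946 − 1170 = -224
b = Sxy/Sxx = -224/26.8 = -8.358209
a = ȳ − b·x̄ = 45 − (-8.358209)·5.2 = 88.462687
ŷ(9) = a + b·9 = 88.462687 + (-8.358209)·9 = 13.238806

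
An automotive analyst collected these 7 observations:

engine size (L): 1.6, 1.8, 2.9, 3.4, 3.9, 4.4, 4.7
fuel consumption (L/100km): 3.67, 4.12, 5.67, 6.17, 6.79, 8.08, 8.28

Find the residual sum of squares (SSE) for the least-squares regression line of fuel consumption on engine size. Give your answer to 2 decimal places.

n = 7, Σx = 22.7, Σy = 42.78, Σxy = 151.658, Σx² = 82.43, Σy² = 280.61
Sxx = Σx² − (Σx)²/n = 82.43 − 73.612857 = 8.817143
Sxy = Σxy − (Σx)(Σy)/n = 151.658 − 138.729429 = 12.928571
Syy = Σy² − (Σy)²/n = 280.61 − 261.446914 = 19.163086
b = Sxy/Sxx = 12.928571/8.817143 = 1.466299
SSE = Syy − b·Sxy = 19.163086 − 1.466299·12.928571 = 0.205929

0.21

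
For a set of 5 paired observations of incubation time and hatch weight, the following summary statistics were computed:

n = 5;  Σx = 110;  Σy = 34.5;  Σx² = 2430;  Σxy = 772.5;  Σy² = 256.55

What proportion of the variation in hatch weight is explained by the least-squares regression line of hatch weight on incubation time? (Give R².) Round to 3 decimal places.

Sxx = Σx² − (Σx)²/n = 2430 − 2420 = 10
Sxy = Σxy − (Σx)(Σy)/n = 772.5 − 759 = 13.5
Syy = Σy² − (Σy)²/n = 256.55 − 238.05 = 18.5
R² = Sxy²/(Sxx·Syy) = (13.5)²/(10·18.5) = 0.985135

0.985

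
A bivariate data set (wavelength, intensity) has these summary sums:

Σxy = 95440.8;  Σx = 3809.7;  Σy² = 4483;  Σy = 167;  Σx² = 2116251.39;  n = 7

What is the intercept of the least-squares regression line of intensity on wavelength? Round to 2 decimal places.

Sxx = Σx² − (Σx)²/n = 2116251.39 − 2073402.012857 = 42849.377143
Sxy = Σxy − (Σx)(Σy)/n = 95440.8 − 90888.557143 = 4552.242857
b = Sxy/Sxx = 4552.242857/42849.377143 = 0.106238
a = ȳ − b·x̄ = 23.857143 − 0.106238·544.242857 = -33.962266

-33.96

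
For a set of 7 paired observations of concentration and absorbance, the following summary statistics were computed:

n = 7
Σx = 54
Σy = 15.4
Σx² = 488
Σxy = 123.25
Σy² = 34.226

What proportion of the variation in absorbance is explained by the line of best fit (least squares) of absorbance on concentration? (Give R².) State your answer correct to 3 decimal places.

Sxx = Σx² − (Σx)²/n = 488 − 416.571429 = 71.428571
Sxy = Σxy − (Σx)(Σy)/n = 123.25 − 118.8 = 4.45
Syy = Σy² − (Σy)²/n = 34.226 − 33.88 = 0.346
R² = Sxy²/(Sxx·Syy) = (4.45)²/(71.428571·0.346) = 0.801257

0.801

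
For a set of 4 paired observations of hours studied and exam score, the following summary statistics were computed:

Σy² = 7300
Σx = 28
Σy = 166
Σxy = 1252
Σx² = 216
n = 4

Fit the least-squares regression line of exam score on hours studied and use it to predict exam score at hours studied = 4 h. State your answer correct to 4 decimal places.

28.0000

Sxx = Σx² − (Σx)²/n = 216 − 196 = 20
Sxy = Σxy − (Σx)(Σy)/n = 1252 − 1162 = 90
b = Sxy/Sxx = 90/20 = 4.5
a = ȳ − b·x̄ = 41.5 − 4.5·7 = 10
ŷ(4) = a + b·4 = 10 + 4.5·4 = 28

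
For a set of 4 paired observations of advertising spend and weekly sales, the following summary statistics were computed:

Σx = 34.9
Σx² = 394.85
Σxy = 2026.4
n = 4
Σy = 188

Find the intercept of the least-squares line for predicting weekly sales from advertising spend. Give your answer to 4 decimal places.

9.7137

Sxx = Σx² − (Σx)²/n = 394.85 − 304.5025 = 90.3475
Sxy = Σxy − (Σx)(Σy)/n = 2026.4 − 1640.3 = 386.1
b = Sxy/Sxx = 386.1/90.3475 = 4.273500
a = ȳ − b·x̄ = 47 − 4.273500·8.725 = 9.713716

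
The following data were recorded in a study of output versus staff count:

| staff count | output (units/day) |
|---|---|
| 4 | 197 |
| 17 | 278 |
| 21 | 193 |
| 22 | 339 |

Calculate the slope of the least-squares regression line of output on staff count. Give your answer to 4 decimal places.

n = 4, Σx = 64, Σy = 1007, Σxy = 17025, Σx² = 1230
Sxx = Σx² − (Σx)²/n = 1230 − 1024 = 206
Sxy = Σxy − (Σx)(Σy)/n = 17025 − 16112 = 913
b = Sxy/Sxx = 913/206 = 4.432039

4.4320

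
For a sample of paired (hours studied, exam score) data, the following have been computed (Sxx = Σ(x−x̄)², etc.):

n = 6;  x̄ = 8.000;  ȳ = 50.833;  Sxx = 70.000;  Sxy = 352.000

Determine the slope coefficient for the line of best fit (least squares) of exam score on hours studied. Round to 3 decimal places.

5.029

b = Sxy/Sxx = 352/70 = 5.028571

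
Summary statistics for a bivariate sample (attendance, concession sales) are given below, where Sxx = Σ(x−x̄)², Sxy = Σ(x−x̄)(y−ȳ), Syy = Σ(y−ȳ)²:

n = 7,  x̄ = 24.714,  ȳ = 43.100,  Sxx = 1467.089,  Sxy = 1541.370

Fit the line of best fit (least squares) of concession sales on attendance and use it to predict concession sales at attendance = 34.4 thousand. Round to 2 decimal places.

b = Sxy/Sxx = 1541.37/1467.089 = 1.050632
a = ȳ − b·x̄ = 43.1 − 1.050632·24.714 = 17.134692
ŷ(34.4) = a + b·34.4 = 17.134692 + 1.050632·34.4 = 53.276417

53.28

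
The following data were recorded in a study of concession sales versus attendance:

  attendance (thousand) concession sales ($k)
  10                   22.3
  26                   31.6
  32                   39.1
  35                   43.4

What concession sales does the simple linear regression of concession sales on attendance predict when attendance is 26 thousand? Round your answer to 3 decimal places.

n = 4, Σx = 103, Σy = 136.4, Σxy = 3814.8, Σx² = 3025
Sxx = Σx² − (Σx)²/n = 3025 − 2652.25 = 372.75
Sxy = Σxy − (Σx)(Σy)/n = 3814.8 − 3512.3 = 302.5
b = Sxy/Sxx = 302.5/372.75 = 0.811536
a = ȳ − b·x̄ = 34.1 − 0.811536·25.75 = 13.202951
ŷ(26) = a + b·26 = 13.202951 + 0.811536·26 = 34.302884

34.303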